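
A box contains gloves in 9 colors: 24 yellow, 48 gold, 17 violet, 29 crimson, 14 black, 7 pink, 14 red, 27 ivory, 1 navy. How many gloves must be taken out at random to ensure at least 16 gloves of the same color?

112

Treat the 9 colors as pigeonholes.
In the worst case we take at most 15 of each color, but all 14 black, all 7 pink, all 14 red, and all 1 navy (fewer than 15), giving 15 + 15 + 15 + 15 + 14 + 7 + 14 + 15 + 1 = 111.
One more glove then forces some color to 16, so 111 + 1 = 112.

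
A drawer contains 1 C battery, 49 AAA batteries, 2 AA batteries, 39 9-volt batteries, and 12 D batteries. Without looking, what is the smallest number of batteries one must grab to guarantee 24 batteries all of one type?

62

In the worst case we take at most 23 of each type, but all 1 C, all 2 AA, and all 12 D (fewer than 23), giving 1 + 23 + 2 + 23 + 12 = 61.
One more battery then forces some type to 24, so 61 + 1 = 62.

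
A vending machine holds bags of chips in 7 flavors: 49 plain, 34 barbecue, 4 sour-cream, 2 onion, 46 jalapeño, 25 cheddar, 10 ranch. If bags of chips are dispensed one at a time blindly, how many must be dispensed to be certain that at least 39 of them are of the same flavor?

152

In the worst case we take at most 38 of each flavor, but all 34 barbecue, all 4 sour-cream, all 2 onion, all 25 cheddar, and all 10 ranch (fewer than 38), giving 38 + 34 + 4 + 2 + 38 + 25 + 10 = 151.
One more bag of chips then forces some flavor to 39, so 151 + 1 = 152.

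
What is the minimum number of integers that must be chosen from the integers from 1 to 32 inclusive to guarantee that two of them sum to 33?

Partition {1, …, 32} into 16 pairs: {1,32}, {2,31}, …, {16,17}.
Choosing 16 integers — say the integers 1 through 16 — takes one from each pair and avoids the property.
Choosing 17 forces two into the same pair by pigeonhole, and those sum to 33. So 17.

17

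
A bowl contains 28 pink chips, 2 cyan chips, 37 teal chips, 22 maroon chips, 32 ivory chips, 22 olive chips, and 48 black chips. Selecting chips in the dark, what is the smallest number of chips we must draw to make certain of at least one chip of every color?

190

The hardest color to obtain is cyan: we could draw every other chip first — 191 − 2 = 189 chips — without a single cyan one.
The next draw must be cyan, so 189 + 1 = 190.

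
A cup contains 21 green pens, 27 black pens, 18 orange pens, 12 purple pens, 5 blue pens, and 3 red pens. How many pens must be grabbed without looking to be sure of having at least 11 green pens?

The worst case draws every non-green pen first: 27 + 18 + 12 + 5 + 3 = 65.
The next 11 draws are then forced to be green, giving 65 + 11 = 76.

76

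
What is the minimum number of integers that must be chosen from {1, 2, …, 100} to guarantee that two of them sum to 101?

Partition {1, …, 100} into 50 pairs: {1,100}, {2,99}, …, {50,51}.
Choosing 50 integers — say the integers 1 through 50 — takes one from each pair and avoids the property.
Choosing 51 forces two into the same pair by pigeonhole, and those sum to 101. So 51.

51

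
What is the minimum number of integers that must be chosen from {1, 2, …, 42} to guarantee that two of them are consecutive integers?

Partition {1, …, 42} into 21 pairs: {1,2}, {3,4}, …, {41,42}.
Choosing 21 integers — say the 21 even numbers 2, 4, …, 42 — takes one from each pair and avoids the property.
Choosing 22 forces two into the same pair by pigeonhole, and those are consecutive. So 22.

22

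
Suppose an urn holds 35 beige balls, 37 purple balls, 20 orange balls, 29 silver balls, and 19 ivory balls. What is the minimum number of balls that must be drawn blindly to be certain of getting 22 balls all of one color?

In the worst case we take at most 21 of each color, but all 20 orange and all 19 ivory (fewer than 21), giving 21 + 21 + 20 + 21 + 19 = 102.
One more ball then forces some color to 22, so 102 + 1 = 103.

103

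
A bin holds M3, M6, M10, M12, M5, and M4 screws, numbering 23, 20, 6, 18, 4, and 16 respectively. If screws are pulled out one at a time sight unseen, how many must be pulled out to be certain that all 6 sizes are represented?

The hardest size to obtain is M5: we could draw every other screw first — 87 − 4 = 83 screws — without a single M5 one.
The next draw must be M5, so 83 + 1 = 84.

84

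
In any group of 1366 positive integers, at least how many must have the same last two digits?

14

There are 100 possible two-digit endings, which serve as the pigeonholes.
If each of the 100 possible two-digit endings held at most 13, the total would be at most 100 × 13 = 1300 < 1366, a contradiction.
So at least one holds ⌈1366/100⌉ = 14.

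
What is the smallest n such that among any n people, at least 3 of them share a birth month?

There are 12 months of the year acting as pigeonholes.
With 12 × 2 = 24 people we could place exactly 2 in each, with no class reaching 3.
One more forces some class to hold 3, so 24 + 1 = 25.

25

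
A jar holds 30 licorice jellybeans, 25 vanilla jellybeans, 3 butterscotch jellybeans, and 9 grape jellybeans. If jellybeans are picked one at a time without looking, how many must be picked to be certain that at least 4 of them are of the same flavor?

13

The worst case takes 3 jellybeans of each flavor without reaching 4 of any: 4 × 3 = 12.
The next jellybean must bring some flavor to 4, so 12 + 1 = 13.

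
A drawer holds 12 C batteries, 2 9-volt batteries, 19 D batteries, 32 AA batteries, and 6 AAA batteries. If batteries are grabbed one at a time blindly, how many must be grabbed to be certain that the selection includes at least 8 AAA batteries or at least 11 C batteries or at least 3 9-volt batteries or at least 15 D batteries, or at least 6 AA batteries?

38

Each of the 5 types has its own threshold; avoid all of them simultaneously.
The worst case stops just short of every target: 10 C, 2 9-volt, 14 D, 5 AA, all 6 AAA — 10 + 2 + 14 + 5 + 6 = 37 batteries.
One more battery must push some type to its target, so 37 + 1 = 38.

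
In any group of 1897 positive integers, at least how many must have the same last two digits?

19

There are 100 possible two-digit endings, which serve as the pigeonholes.
If each of the 100 possible two-digit endings held at most 18, the total would be at most 100 × 18 = 1800 < 1897, a contradiction.
So at least one holds ⌈1897/100⌉ = 19.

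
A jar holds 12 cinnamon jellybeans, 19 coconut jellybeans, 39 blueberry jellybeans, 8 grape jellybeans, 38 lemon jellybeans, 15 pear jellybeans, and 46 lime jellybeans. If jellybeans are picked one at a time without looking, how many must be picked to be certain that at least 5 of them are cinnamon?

To avoid cinnamon jellybeans as long as possible, exhaust the other 6 flavors first.
The worst case draws every non-cinnamon jellybean first: 19 + 39 + 8 + 38 + 15 + 46 = 165.
The next 5 draws are then forced to be cinnamon, giving 165 + 5 = 170.

170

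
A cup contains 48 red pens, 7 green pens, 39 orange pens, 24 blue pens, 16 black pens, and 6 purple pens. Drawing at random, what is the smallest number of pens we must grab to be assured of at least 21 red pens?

The worst case draws every non-red pen first: 7 + 39 + 24 + 16 + 6 = 92.
The next 21 draws are then forced to be red, giving 92 + 21 = 113.

113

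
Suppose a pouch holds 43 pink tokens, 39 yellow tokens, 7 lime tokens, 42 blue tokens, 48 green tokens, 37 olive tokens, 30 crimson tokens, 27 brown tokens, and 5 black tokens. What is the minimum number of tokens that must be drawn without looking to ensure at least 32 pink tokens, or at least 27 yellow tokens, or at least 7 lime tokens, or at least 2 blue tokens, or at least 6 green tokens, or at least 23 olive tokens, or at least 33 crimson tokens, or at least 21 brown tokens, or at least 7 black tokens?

147

The worst case stops just short of every target: 31 pink, 26 yellow, 6 lime, 1 blue, 5 green, 22 olive, all 30 crimson, 20 brown, all 5 black — 31 + 26 + 6 + 1 + 5 + 22 + 30 + 20 + 5 = 146 tokens.
One more token must push some color to its target, so 146 + 1 = 147.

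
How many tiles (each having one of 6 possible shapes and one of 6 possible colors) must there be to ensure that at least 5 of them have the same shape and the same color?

There are 6 × 6 = 36 (shape, color) combinations acting as pigeonholes.
With 36 × 4 = 144 tiles we could place exactly 4 in each, with no (shape, color) pair reaching 5.
One more forces some (shape, color) pair to hold 5, so 144 + 1 = 145.

145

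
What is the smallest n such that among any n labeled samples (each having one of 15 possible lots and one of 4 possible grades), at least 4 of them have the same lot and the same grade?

There are 15 × 4 = 60 (lot, grade) combinations acting as pigeonholes.
With 60 × 3 = 180 labeled samples we could place exactly 3 in each, with no (lot, grade) pair reaching 4.
One more forces some (lot, grade) pair to hold 4, so 180 + 1 = 181.

181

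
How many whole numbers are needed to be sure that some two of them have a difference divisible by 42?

Two integers differ by a multiple of 42 exactly when they share a remainder mod 42.
There are 42 residue classes mod 42, so 42 integers can all lie in distinct classes.
One more integer must repeat a residue, giving a difference divisible by 42. So n = 42 + 1 = 43.

43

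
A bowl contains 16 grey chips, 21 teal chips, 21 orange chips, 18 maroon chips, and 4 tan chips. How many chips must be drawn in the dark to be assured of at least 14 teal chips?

The worst case draws every non-teal chip first: 16 + 21 + 18 + 4 = 59.
The next 14 draws are then forced to be teal, giving 59 + 14 = 73.

73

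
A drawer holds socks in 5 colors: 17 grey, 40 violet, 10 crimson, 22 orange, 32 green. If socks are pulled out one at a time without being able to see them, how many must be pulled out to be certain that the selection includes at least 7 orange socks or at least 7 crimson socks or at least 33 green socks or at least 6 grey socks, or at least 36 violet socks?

85

The worst case stops just short of every target: 5 grey, 35 violet, 6 crimson, 6 orange, 32 green — 5 + 35 + 6 + 6 + 32 = 84 socks.
One more sock must push some color to its target, so 84 + 1 = 85.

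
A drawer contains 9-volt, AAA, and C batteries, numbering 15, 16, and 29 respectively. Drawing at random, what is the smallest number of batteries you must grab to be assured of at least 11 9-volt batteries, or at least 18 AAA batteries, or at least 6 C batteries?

Each of the 3 types has its own threshold; avoid all of them simultaneously.
The worst case stops just short of every target: 10 9-volt, all 16 AAA, 5 C — 10 + 16 + 5 = 31 batteries.
One more battery must push some type to its target, so 31 + 1 = 32.

32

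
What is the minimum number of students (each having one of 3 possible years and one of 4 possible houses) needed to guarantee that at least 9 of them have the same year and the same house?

97

There are 3 × 4 = 12 (year, house) combinations acting as pigeonholes.
With 12 × 8 = 96 students we could place exactly 8 in each, with no (year, house) pair reaching 9.
One more forces some (year, house) pair to hold 9, so 96 + 1 = 97.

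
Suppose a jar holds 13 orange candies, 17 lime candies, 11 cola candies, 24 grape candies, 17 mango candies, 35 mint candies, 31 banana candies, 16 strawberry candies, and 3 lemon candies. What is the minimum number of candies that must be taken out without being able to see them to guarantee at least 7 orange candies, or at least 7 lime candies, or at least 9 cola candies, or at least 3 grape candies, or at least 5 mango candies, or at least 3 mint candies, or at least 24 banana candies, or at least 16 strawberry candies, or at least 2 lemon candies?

68

Each of the 9 flavors has its own threshold; avoid all of them simultaneously.
The worst case stops just short of every target: 6 orange, 6 lime, 8 cola, 2 grape, 4 mango, 2 mint, 23 banana, 15 strawberry, 1 lemon — 6 + 6 + 8 + 2 + 4 + 2 + 23 + 15 + 1 = 67 candies.
One more candy must push some flavor to its target, so 67 + 1 = 68.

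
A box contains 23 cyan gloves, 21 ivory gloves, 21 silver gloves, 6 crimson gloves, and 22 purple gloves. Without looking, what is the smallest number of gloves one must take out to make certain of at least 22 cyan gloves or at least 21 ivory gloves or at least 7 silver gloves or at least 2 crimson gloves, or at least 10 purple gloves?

The worst case stops just short of every target: 21 cyan, 20 ivory, 6 silver, 1 crimson, 9 purple — 21 + 20 + 6 + 1 + 9 = 57 gloves.
One more glove must push some color to its target, so 57 + 1 = 58.

58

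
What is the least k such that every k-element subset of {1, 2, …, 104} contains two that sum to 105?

Partition {1, …, 104} into 52 pairs: {1,104}, {2,103}, …, {52,53}.
Choosing 52 integers — say the integers 1 through 52 — takes one from each pair and avoids the property.
Choosing 53 forces two into the same pair by pigeonhole, and those sum to 105. So 53.

53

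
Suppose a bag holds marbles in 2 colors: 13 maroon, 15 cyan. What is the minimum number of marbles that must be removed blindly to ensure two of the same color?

Treat the 2 colors as pigeonholes.
The worst case takes 1 marble of each color without reaching 2 of any: 2 × 1 = 2.
The next marble must bring some color to 2, so 2 + 1 = 3.

3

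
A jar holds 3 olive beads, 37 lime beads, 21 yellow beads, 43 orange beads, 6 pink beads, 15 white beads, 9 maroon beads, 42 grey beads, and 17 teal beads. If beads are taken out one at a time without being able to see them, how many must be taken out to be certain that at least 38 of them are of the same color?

183

In the worst case we take at most 37 of each color, but all 3 olive, all 21 yellow, all 6 pink, all 15 white, all 9 maroon, and all 17 teal (fewer than 37), giving 3 + 37 + 21 + 37 + 6 + 15 + 9 + 37 + 17 = 182.
One more bead then forces some color to 38, so 182 + 1 = 183.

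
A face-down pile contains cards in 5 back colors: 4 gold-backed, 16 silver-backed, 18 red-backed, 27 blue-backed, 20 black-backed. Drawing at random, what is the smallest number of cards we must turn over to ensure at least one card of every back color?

The hardest back color to obtain is gold-backed: we could draw every other card first — 85 − 4 = 81 cards — without a single gold-backed one.
The next draw must be gold-backed, so 81 + 1 = 82.

82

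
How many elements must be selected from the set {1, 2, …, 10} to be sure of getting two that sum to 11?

Partition {1, …, 10} into 5 pairs: {1,10}, {2,9}, …, {5,6}.
Choosing 5 integers — say the integers 1 through 5 — takes one from each pair and avoids the property.
Choosing 6 forces two into the same pair by pigeonhole, and those sum to 11. So 6.

6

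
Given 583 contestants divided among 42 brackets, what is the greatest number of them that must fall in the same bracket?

If each of the 42 brackets held at most 13, the total would be at most 42 × 13 = 546 < 583, a contradiction.
So at least one holds ⌈583/42⌉ = 14.

14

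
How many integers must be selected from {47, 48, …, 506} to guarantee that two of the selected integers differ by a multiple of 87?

Use the pigeonhole principle on residue classes: group the integers by remainder mod 87; there are 87 residue classes, each nonempty in this range.
Choosing one from each class (87 integers) avoids any shared remainder.
One more choice must repeat a class, so two differ by a multiple of 87. Hence 87 + 1 = 88.

88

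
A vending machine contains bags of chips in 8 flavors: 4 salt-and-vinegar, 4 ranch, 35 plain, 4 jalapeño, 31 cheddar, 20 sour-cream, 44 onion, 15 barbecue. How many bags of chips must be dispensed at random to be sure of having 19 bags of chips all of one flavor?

In the worst case we take at most 18 of each flavor, but all 4 salt-and-vinegar, all 4 ranch, all 4 jalapeño, and all 15 barbecue (fewer than 18), giving 4 + 4 + 18 + 4 + 18 + 18 + 18 + 15 = 99.
One more bag of chips then forces some flavor to 19, so 99 + 1 = 100.

100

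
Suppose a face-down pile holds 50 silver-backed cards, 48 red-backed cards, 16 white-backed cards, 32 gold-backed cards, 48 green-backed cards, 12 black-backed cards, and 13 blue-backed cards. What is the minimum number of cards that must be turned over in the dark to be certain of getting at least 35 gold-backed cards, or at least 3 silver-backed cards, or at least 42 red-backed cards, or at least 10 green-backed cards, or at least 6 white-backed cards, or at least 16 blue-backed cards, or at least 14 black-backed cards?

115

Each of the 7 back colors has its own threshold; avoid all of them simultaneously.
The worst case stops just short of every target: 2 silver-backed, 41 red-backed, 5 white-backed, all 32 gold-backed, 9 green-backed, all 12 black-backed, all 13 blue-backed — 2 + 41 + 5 + 32 + 9 + 12 + 13 = 114 cards.
One more card must push some back color to its target, so 114 + 1 = 115.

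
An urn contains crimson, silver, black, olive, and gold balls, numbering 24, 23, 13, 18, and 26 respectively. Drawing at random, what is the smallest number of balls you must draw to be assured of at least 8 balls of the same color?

36

The worst case takes 7 balls of each color without reaching 8 of any: 5 × 7 = 35.
The next ball must bring some color to 8, so 35 + 1 = 36.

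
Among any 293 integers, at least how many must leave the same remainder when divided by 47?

7

The 293 integers fall into 47 residue classes modulo 47.
If each of the 47 residue classes modulo 47 held at most 6, the total would be at most 47 × 6 = 282 < 293, a contradiction.
So at least one holds ⌈293/47⌉ = 7.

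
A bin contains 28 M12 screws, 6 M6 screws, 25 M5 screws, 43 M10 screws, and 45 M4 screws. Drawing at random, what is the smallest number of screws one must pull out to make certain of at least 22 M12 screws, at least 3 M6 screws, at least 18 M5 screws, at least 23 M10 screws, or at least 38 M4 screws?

100

The worst case stops just short of every target: 21 M12, 2 M6, 17 M5, 22 M10, 37 M4 — 21 + 2 + 17 + 22 + 37 = 99 screws.
One more screw must push some size to its target, so 99 + 1 = 100.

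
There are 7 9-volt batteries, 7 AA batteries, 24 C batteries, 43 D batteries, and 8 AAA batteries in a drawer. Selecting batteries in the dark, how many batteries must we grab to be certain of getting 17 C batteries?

To avoid C batteries as long as possible, exhaust the other 4 types first.
The worst case draws every non-C battery first: 7 + 7 + 43 + 8 = 65.
The next 17 draws are then forced to be C, giving 65 + 17 = 82.

82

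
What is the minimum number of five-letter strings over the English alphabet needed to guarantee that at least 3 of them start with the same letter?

53

There are 26 possible first letters acting as pigeonholes.
With 26 × 2 = 52 five-letter strings over the English alphabet we could place exactly 2 in each, with no class reaching 3.
One more forces some class to hold 3, so 52 + 1 = 53.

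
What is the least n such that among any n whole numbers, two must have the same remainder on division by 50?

51

Use the pigeonhole principle on residue classes: two integers differ by a multiple of 50 exactly when they share a remainder mod 50.
There are 50 residue classes mod 50, so 50 integers can all lie in distinct classes.
One more integer must repeat a residue, giving a difference divisible by 50. So n = 50 + 1 = 51.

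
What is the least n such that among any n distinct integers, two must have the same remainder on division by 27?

28

Two integers differ by a multiple of 27 exactly when they share a remainder mod 27.
There are 27 residue classes mod 27, so 27 integers can all lie in distinct classes.
One more integer must repeat a residue, giving a difference divisible by 27. So n = 27 + 1 = 28.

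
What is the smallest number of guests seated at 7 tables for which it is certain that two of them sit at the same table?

8

There are 7 tables acting as pigeonholes.
With 7 guests we could place one in each, avoiding any repeat.
One more forces some class to hold 2, so 7 + 1 = 8.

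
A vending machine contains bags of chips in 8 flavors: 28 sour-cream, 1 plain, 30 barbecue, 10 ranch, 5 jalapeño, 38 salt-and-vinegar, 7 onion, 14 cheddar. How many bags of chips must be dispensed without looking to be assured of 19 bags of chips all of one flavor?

92

In the worst case we take at most 18 of each flavor, but all 1 plain, all 10 ranch, all 5 jalapeño, all 7 onion, and all 14 cheddar (fewer than 18), giving 18 + 1 + 18 + 10 + 5 + 18 + 7 + 14 = 91.
One more bag of chips then forces some flavor to 19, so 91 + 1 = 92.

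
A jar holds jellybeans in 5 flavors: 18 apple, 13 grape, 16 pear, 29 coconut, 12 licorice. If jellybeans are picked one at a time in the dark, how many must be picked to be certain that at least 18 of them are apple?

88

The worst case draws every non-apple jellybean first: 13 + 16 + 29 + 12 = 70.
The next 18 draws are then forced to be apple, giving 70 + 18 = 88.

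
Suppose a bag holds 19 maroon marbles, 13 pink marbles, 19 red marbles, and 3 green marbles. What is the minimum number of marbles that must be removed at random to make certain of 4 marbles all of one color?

Treat the 4 colors as pigeonholes.
The worst case takes 3 marbles of each color without reaching 4 of any: 4 × 3 = 12.
The next marble must bring some color to 4, so 12 + 1 = 13.

13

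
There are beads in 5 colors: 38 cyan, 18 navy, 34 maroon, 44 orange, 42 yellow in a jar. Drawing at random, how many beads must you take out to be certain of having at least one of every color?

The hardest color to obtain is navy: we could draw every other bead first — 176 − 18 = 158 beads — without a single navy one.
The next draw must be navy, so 158 + 1 = 159.

159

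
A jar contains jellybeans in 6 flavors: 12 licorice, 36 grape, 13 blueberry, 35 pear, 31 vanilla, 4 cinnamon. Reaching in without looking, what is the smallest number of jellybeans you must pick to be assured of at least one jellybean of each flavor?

The hardest flavor to obtain is cinnamon: we could draw every other jellybean first — 131 − 4 = 127 jellybeans — without a single cinnamon one.
The next draw must be cinnamon, so 127 + 1 = 128.

128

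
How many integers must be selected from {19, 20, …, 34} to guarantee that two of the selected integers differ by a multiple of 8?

Group the integers by remainder mod 8; there are 8 residue classes, each nonempty in this range.
Choosing one from each class (8 integers) avoids any shared remainder.
One more choice must repeat a class, so two differ by a multiple of 8. Hence 8 + 1 = 9.

9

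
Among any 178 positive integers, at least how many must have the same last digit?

The 178 positive integers fall into 10 possible last digits.
If each of the 10 possible last digits held at most 17, the total would be at most 10 × 17 = 170 < 178, a contradiction.
So at least one holds ⌈178/10⌉ = 18.

18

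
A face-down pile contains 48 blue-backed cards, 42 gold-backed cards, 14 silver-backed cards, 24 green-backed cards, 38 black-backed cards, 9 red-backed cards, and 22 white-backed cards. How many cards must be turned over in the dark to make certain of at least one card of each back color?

189

The hardest back color to obtain is red-backed: we could draw every other card first — 197 − 9 = 188 cards — without a single red-backed one.
The next draw must be red-backed, so 188 + 1 = 189.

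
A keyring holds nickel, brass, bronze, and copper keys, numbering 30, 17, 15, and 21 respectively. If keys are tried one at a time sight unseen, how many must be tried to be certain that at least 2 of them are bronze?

The worst case draws every non-bronze key first: 30 + 17 + 21 = 68.
The next 2 draws are then forced to be bronze, giving 68 + 2 = 70.

70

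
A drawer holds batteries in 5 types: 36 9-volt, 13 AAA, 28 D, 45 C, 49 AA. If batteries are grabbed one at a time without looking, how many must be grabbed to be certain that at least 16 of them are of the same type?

74

In the worst case we take at most 15 of each type, but all 13 AAA (fewer than 15), giving 15 + 13 + 15 + 15 + 15 = 73.
One more battery then forces some type to 16, so 73 + 1 = 74.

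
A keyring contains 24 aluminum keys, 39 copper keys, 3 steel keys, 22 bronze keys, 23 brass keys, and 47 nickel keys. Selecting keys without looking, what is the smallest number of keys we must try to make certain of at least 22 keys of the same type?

In the worst case we take at most 21 of each type, but all 3 steel (fewer than 21), giving 21 + 21 + 3 + 21 + 21 + 21 = 108.
One more key then forces some type to 22, so 108 + 1 = 109.

109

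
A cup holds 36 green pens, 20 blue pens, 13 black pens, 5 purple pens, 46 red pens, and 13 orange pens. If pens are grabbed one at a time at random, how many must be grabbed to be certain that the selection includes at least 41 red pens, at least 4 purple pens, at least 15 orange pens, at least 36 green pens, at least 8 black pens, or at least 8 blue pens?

106

The worst case stops just short of every target: 35 green, 7 blue, 7 black, 3 purple, 40 red, all 13 orange — 35 + 7 + 7 + 3 + 40 + 13 = 105 pens.
One more pen must push some ink color to its target, so 105 + 1 = 106.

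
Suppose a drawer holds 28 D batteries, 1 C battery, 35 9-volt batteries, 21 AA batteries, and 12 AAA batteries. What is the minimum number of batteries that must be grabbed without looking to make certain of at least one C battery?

97

The worst case draws every non-C battery first: 28 + 35 + 21 + 12 = 96.
The next draw is then forced to be C, giving 96 + 1 = 97.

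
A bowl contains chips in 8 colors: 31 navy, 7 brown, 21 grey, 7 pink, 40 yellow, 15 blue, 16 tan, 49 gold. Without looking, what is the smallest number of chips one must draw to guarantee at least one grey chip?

166

To avoid grey chips as long as possible, exhaust the other 7 colors first.
The worst case draws every non-grey chip first: 31 + 7 + 7 + 40 + 15 + 16 + 49 = 165.
The next draw is then forced to be grey, giving 165 + 1 = 166.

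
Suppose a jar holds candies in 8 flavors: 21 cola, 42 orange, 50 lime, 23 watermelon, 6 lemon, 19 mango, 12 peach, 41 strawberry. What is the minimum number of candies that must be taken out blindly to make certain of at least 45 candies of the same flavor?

Treat the 8 flavors as pigeonholes.
In the worst case we take at most 44 of each flavor, but all 21 cola, all 42 orange, all 23 watermelon, all 6 lemon, all 19 mango, all 12 peach, and all 41 strawberry (fewer than 44), giving 21 + 42 + 44 + 23 + 6 + 19 + 12 + 41 = 208.
One more candy then forces some flavor to 45, so 208 + 1 = 209.

209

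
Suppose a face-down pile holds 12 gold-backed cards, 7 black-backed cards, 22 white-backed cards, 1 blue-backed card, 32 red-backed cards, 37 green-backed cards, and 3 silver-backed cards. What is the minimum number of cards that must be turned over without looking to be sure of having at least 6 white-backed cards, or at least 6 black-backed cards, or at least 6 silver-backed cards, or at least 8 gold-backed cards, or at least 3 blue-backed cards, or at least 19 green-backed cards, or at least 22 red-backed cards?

61

The worst case stops just short of every target: 7 gold-backed, 5 black-backed, 5 white-backed, all 1 blue-backed, 21 red-backed, 18 green-backed, all 3 silver-backed — 7 + 5 + 5 + 1 + 21 + 18 + 3 = 60 cards.
One more card must push some back color to its target, so 60 + 1 = 61.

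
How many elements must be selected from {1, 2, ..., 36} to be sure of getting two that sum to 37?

19

Partition {1, …, 36} into 18 pairs: {1,36}, {2,35}, …, {18,19}.
Choosing 18 integers — say the integers 1 through 18 — takes one from each pair and avoids the property.
Choosing 19 forces two into the same pair by pigeonhole, and those sum to 37. So 19.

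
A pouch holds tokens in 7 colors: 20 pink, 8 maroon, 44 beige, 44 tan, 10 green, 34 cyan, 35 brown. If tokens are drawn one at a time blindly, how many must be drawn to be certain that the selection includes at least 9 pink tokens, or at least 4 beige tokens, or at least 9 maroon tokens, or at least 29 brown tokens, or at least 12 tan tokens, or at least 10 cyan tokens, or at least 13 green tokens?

78

The worst case stops just short of every target: 8 pink, 8 maroon, 3 beige, 11 tan, all 10 green, 9 cyan, 28 brown — 8 + 8 + 3 + 11 + 10 + 9 + 28 = 77 tokens.
One more token must push some color to its target, so 77 + 1 = 78.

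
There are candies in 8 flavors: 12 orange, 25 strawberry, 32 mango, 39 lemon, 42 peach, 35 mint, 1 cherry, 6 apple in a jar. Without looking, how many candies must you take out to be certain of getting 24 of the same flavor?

Treat the 8 flavors as pigeonholes.
In the worst case we take at most 23 of each flavor, but all 12 orange, all 1 cherry, and all 6 apple (fewer than 23), giving 12 + 23 + 23 + 23 + 23 + 23 + 1 + 6 = 134.
One more candy then forces some flavor to 24, so 134 + 1 = 135.

135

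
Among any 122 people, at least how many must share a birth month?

There are 12 months of the year, which serve as the pigeonholes.
If each of the 12 months of the year held at most 10, the total would be at most 12 × 10 = 120 < 122, a contradiction.
So at least one holds ⌈122/12⌉ = 11.

11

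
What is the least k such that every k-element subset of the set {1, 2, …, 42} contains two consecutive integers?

22

Partition {1, …, 42} into 21 pairs: {1,2}, {3,4}, …, {41,42}.
Choosing 21 integers — say the 21 even numbers 2, 4, …, 42 — takes one from each pair and avoids the property.
Choosing 22 forces two into the same pair by pigeonhole, and those are consecutive. So 22.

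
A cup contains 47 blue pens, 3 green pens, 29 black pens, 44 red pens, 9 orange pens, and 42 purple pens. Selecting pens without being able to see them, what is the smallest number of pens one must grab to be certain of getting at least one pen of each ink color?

172

The hardest ink color to obtain is green: we could draw every other pen first — 174 − 3 = 171 pens — without a single green one.
The next draw must be green, so 171 + 1 = 172.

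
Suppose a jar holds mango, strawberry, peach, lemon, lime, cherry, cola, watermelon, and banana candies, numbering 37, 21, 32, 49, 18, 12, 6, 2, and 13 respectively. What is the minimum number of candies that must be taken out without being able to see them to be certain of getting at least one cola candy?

185

To avoid cola candies as long as possible, exhaust the other 8 flavors first.
The worst case draws every non-cola candy first: 37 + 21 + 32 + 49 + 18 + 12 + 2 + 13 = 184.
The next draw is then forced to be cola, giving 184 + 1 = 185.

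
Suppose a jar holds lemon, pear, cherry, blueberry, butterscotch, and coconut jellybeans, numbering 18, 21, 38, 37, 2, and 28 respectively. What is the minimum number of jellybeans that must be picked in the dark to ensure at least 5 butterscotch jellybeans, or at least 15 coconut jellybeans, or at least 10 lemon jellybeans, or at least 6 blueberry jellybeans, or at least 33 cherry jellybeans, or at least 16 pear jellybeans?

78

The worst case stops just short of every target: 9 lemon, 15 pear, 32 cherry, 5 blueberry, all 2 butterscotch, 14 coconut — 9 + 15 + 32 + 5 + 2 + 14 = 77 jellybeans.
One more jellybean must push some flavor to its target, so 77 + 1 = 78.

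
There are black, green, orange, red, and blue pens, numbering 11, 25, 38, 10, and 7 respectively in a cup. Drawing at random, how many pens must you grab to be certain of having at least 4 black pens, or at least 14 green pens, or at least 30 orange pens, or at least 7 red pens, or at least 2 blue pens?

53

Each of the 5 ink colors has its own threshold; avoid all of them simultaneously.
The worst case stops just short of every target: 3 black, 13 green, 29 orange, 6 red, 1 blue — 3 + 13 + 29 + 6 + 1 = 52 pens.
One more pen must push some ink color to its target, so 52 + 1 = 53.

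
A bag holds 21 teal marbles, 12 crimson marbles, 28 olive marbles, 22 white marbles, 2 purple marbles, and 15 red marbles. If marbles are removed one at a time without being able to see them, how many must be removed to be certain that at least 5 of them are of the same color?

23

Treat the 6 colors as pigeonholes.
In the worst case we take at most 4 of each color, but all 2 purple (fewer than 4), giving 4 + 4 + 4 + 4 + 2 + 4 = 22.
One more marble then forces some color to 5, so 22 + 1 = 23.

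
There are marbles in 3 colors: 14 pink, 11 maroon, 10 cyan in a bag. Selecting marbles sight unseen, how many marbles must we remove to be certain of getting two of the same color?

The worst case takes 1 marble of each color without reaching 2 of any: 3 × 1 = 3.
The next marble must bring some color to 2, so 3 + 1 = 4.

4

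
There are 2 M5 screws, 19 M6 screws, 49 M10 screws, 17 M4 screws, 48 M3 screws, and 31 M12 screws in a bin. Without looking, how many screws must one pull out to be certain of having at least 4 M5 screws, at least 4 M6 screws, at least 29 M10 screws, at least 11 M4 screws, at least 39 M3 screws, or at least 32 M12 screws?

113

The worst case stops just short of every target: all 2 M5, 3 M6, 28 M10, 10 M4, 38 M3, 31 M12 — 2 + 3 + 28 + 10 + 38 + 31 = 112 screws.
One more screw must push some size to its target, so 112 + 1 = 113.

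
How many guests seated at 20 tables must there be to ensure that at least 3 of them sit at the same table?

There are 20 tables acting as pigeonholes.
With 20 × 2 = 40 guests we could place exactly 2 in each, with no class reaching 3.
One more forces some class to hold 3, so 40 + 1 = 41.

41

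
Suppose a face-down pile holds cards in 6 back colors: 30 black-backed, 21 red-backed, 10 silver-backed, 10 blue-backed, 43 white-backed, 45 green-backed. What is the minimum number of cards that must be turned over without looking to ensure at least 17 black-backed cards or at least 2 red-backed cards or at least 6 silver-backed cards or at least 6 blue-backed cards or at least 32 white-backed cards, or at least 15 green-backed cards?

73

Each of the 6 back colors has its own threshold; avoid all of them simultaneously.
The worst case stops just short of every target: 16 black-backed, 1 red-backed, 5 silver-backed, 5 blue-backed, 31 white-backed, 14 green-backed — 16 + 1 + 5 + 5 + 31 + 14 = 72 cards.
One more card must push some back color to its target, so 72 + 1 = 73.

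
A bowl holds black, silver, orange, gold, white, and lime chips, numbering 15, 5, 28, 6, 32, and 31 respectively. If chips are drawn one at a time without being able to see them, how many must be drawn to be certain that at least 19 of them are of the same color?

81

Treat the 6 colors as pigeonholes.
In the worst case we take at most 18 of each color, but all 15 black, all 5 silver, and all 6 gold (fewer than 18), giving 15 + 5 + 18 + 6 + 18 + 18 = 80.
One more chip then forces some color to 19, so 80 + 1 = 81.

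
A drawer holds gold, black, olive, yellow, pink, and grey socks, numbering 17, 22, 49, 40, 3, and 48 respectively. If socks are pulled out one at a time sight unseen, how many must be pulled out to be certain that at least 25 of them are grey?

To avoid grey socks as long as possible, exhaust the other 5 colors first.
The worst case draws every non-grey sock first: 17 + 22 + 49 + 40 + 3 = 131.
The next 25 draws are then forced to be grey, giving 131 + 25 = 156.

156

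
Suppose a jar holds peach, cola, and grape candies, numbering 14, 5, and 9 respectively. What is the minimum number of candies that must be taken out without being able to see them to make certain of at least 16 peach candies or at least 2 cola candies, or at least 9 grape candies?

The worst case stops just short of every target: all 14 peach, 1 cola, 8 grape — 14 + 1 + 8 = 23 candies.
One more candy must push some flavor to its target, so 23 + 1 = 24.

24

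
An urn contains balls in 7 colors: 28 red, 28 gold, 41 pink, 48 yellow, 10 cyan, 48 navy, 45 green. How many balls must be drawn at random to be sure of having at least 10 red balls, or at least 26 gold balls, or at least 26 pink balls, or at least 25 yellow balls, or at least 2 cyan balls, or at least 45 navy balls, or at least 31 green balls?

The worst case stops just short of every target: 9 red, 25 gold, 25 pink, 24 yellow, 1 cyan, 44 navy, 30 green — 9 + 25 + 25 + 24 + 1 + 44 + 30 = 158 balls.
One more ball must push some color to its target, so 158 + 1 = 159.

159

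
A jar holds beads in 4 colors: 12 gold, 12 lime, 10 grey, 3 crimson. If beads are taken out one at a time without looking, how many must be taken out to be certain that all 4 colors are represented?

35

The hardest color to obtain is crimson: we could draw every other bead first — 37 − 3 = 34 beads — without a single crimson one.
The next draw must be crimson, so 34 + 1 = 35.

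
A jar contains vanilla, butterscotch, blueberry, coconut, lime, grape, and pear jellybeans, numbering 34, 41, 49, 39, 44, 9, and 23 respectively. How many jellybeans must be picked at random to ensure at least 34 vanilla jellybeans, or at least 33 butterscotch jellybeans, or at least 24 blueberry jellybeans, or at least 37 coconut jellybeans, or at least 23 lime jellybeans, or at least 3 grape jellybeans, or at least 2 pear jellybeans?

150

Each of the 7 flavors has its own threshold; avoid all of them simultaneously.
The worst case stops just short of every target: 33 vanilla, 32 butterscotch, 23 blueberry, 36 coconut, 22 lime, 2 grape, 1 pear — 33 + 32 + 23 + 36 + 22 + 2 + 1 = 149 jellybeans.
One more jellybean must push some flavor to its target, so 149 + 1 = 150.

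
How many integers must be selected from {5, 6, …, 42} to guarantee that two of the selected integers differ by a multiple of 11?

Use the pigeonhole principle on residue classes: group the integers by remainder mod 11; there are 11 residue classes, each nonempty in this range.
Choosing one from each class (11 integers) avoids any shared remainder.
One more choice must repeat a class, so two differ by a multiple of 11. Hence 11 + 1 = 12.

12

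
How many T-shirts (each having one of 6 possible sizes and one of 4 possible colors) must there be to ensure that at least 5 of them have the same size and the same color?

97

There are 6 × 4 = 24 (size, color) combinations acting as pigeonholes.
With 24 × 4 = 96 T-shirts we could place exactly 4 in each, with no (size, color) pair reaching 5.
One more forces some (size, color) pair to hold 5, so 96 + 1 = 97.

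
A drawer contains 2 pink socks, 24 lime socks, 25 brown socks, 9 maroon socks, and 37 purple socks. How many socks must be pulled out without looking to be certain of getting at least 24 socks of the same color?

81

In the worst case we take at most 23 of each color, but all 2 pink and all 9 maroon (fewer than 23), giving 2 + 23 + 23 + 9 + 23 = 80.
One more sock then forces some color to 24, so 80 + 1 = 81.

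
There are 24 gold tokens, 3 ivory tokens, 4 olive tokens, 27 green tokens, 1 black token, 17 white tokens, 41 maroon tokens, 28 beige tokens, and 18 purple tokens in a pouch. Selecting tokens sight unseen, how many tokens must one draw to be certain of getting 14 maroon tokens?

To avoid maroon tokens as long as possible, exhaust the other 8 colors first.
The worst case draws every non-maroon token first: 24 + 3 + 4 + 27 + 1 + 17 + 28 + 18 = 122.
The next 14 draws are then forced to be maroon, giving 122 + 14 = 136.

136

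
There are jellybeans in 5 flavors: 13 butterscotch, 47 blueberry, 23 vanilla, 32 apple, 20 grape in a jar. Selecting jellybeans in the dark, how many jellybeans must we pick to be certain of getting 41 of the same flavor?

In the worst case we take at most 40 of each flavor, but all 13 butterscotch, all 23 vanilla, all 32 apple, and all 20 grape (fewer than 40), giving 13 + 40 + 23 + 32 + 20 = 128.
One more jellybean then forces some flavor to 41, so 128 + 1 = 129.

129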